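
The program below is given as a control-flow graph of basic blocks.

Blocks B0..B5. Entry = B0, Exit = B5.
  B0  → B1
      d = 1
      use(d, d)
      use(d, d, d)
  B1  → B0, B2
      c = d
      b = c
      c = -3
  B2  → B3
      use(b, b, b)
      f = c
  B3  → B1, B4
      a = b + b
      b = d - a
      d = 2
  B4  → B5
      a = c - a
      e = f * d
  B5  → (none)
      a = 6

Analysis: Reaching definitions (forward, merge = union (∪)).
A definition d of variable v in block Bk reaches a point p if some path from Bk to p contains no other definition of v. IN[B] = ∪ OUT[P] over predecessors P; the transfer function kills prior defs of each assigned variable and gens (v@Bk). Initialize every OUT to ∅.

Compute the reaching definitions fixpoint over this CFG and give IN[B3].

Converged values:
  B0:  IN={a@B3, b@B1, c@B1, d@B0, d@B3, f@B2}  OUT={a@B3, b@B1, c@B1, d@B0, f@B2}
  B1:  IN={a@B3, b@B1, b@B3, c@B1, d@B0, d@B3, f@B2}  OUT={a@B3, b@B1, c@B1, d@B0, d@B3, f@B2}
  B2:  IN={a@B3, b@B1, c@B1, d@B0, d@B3, f@B2}  OUT={a@B3, b@B1, c@B1, d@B0, d@B3, f@B2}
  B3:  IN={a@B3, b@B1, c@B1, d@B0, d@B3, f@B2}  OUT={a@B3, b@B3, c@B1, d@B3, f@B2}
  B4:  IN={a@B3, b@B3, c@B1, d@B3, f@B2}  OUT={a@B4, b@B3, c@B1, d@B3, e@B4, f@B2}
  B5:  IN={a@B4, b@B3, c@B1, d@B3, e@B4, f@B2}  OUT={a@B5, b@B3, c@B1, d@B3, e@B4, f@B2}

Merge at B3: IN[B3] = OUT[B2] = {a@B3, b@B1, c@B1, d@B0, d@B3, f@B2}

Answer: {a@B3, b@B1, c@B1, d@B0, d@B3, f@B2}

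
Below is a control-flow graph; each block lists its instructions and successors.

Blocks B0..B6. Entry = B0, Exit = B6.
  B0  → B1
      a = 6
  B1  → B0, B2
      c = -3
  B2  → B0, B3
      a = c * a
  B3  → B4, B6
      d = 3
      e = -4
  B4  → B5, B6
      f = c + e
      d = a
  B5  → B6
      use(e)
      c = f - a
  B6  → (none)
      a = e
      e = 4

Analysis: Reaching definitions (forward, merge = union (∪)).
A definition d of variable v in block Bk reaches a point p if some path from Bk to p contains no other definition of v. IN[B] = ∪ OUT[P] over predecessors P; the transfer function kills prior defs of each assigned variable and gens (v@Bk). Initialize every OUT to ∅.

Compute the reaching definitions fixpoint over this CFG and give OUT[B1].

Answer: {a@B0, c@B1}

Derivation:
Fixpoint table:
  B0: | IN={a@B0, a@B2, c@B1} | OUT={a@B0, c@B1}
  B1: | IN={a@B0, c@B1} | OUT={a@B0, c@B1}
  B2: | IN={a@B0, c@B1} | OUT={a@B2, c@B1}
  B3: | IN={a@B2, c@B1} | OUT={a@B2, c@B1, d@B3, e@B3}
  B4: | IN={a@B2, c@B1, d@B3, e@B3} | OUT={a@B2, c@B1, d@B4, e@B3, f@B4}
  B5: | IN={a@B2, c@B1, d@B4, e@B3, f@B4} | OUT={a@B2, c@B5, d@B4, e@B3, f@B4}
  B6: | IN={a@B2, c@B1, c@B5, d@B3, d@B4, e@B3, f@B4} | OUT={a@B6, c@B1, c@B5, d@B3, d@B4, e@B6, f@B4}

Merge at B1: IN[B1] = OUT[B0] = {a@B0, c@B1}
Applying B1's transfer function to that IN value gives OUT[B1] (row B1 above).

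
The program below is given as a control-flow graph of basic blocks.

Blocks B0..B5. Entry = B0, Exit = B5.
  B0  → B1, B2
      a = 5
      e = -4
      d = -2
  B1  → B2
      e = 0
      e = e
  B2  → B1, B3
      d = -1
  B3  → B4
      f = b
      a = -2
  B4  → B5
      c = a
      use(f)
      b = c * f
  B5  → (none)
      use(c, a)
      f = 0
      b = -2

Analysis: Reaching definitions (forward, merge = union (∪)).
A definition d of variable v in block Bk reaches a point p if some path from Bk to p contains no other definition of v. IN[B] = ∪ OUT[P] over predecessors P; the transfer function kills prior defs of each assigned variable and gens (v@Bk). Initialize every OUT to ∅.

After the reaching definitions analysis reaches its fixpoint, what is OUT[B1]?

Fixpoint table:
  B0:   IN={}   OUT={a@B0, d@B0, e@B0}
  B1:   IN={a@B0, d@B0, d@B2, e@B0, e@B1}   OUT={a@B0, d@B0, d@B2, e@B1}
  B2:   IN={a@B0, d@B0, d@B2, e@B0, e@B1}   OUT={a@B0, d@B2, e@B0, e@B1}
  B3:   IN={a@B0, d@B2, e@B0, e@B1}   OUT={a@B3, d@B2, e@B0, e@B1, f@B3}
  B4:   IN={a@B3, d@B2, e@B0, e@B1, f@B3}   OUT={a@B3, b@B4, c@B4, d@B2, e@B0, e@B1, f@B3}
  B5:   IN={a@B3, b@B4, c@B4, d@B2, e@B0, e@B1, f@B3}   OUT={a@B3, b@B5, c@B4, d@B2, e@B0, e@B1, f@B5}

Merge at B1: IN[B1] = OUT[B0] ⊔ OUT[B2] = {a@B0, d@B0, d@B2, e@B0, e@B1}
Applying B1's transfer function to that IN value gives OUT[B1] (row B1 above).

Answer: {a@B0, d@B0, d@B2, e@B1}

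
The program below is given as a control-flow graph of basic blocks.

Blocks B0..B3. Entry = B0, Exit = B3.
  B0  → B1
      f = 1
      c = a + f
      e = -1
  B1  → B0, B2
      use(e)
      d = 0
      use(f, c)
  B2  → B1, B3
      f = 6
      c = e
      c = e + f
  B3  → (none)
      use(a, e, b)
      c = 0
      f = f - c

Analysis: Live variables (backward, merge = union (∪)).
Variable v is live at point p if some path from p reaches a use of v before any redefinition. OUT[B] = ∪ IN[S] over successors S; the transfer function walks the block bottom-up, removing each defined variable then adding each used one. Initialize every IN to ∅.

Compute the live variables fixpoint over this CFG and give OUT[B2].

Answer: {a, b, c, e, f}

Derivation:
Fixpoint table:
  B0: | IN={a, b} | OUT={a, b, c, e, f}
  B1: | IN={a, b, c, e, f} | OUT={a, b, e}
  B2: | IN={a, b, e} | OUT={a, b, c, e, f}
  B3: | IN={a, b, e, f} | OUT={}

Merge at B2: OUT[B2] = IN[B1] ⊔ IN[B3] = {a, b, c, e, f}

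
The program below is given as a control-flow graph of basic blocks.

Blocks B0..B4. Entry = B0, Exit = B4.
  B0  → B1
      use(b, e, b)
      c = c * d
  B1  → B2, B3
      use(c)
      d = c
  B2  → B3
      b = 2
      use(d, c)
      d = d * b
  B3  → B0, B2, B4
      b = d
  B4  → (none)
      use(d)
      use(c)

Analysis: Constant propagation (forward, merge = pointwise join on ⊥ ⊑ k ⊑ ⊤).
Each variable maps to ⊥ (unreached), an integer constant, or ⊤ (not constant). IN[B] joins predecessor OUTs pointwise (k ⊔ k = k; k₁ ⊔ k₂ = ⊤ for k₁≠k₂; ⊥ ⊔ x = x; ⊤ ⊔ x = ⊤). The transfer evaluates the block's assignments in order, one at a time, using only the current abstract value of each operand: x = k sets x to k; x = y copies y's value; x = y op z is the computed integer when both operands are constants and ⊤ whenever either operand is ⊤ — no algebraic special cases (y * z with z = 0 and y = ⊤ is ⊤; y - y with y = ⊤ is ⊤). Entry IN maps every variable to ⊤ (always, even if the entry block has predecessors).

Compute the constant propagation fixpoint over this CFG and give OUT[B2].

Answer: {a: ⊤, b: 2, c: ⊤, d: ⊤, e: ⊤, f: ⊤}

Working:
Converged values:
  B0: | IN=(all ⊤) | OUT=(all ⊤)
  B1: | IN=(all ⊤) | OUT=(all ⊤)
  B2: | IN=(all ⊤) | OUT={b:2; rest ⊤}
  B3: | IN=(all ⊤) | OUT=(all ⊤)
  B4: | IN=(all ⊤) | OUT=(all ⊤)

Merge at B2: IN[B2] = OUT[B1] ⊔ OUT[B3] = {a: ⊤, b: ⊤, c: ⊤, d: ⊤, e: ⊤, f: ⊤}
Applying B2's transfer function to that IN value gives OUT[B2] (row B2 above).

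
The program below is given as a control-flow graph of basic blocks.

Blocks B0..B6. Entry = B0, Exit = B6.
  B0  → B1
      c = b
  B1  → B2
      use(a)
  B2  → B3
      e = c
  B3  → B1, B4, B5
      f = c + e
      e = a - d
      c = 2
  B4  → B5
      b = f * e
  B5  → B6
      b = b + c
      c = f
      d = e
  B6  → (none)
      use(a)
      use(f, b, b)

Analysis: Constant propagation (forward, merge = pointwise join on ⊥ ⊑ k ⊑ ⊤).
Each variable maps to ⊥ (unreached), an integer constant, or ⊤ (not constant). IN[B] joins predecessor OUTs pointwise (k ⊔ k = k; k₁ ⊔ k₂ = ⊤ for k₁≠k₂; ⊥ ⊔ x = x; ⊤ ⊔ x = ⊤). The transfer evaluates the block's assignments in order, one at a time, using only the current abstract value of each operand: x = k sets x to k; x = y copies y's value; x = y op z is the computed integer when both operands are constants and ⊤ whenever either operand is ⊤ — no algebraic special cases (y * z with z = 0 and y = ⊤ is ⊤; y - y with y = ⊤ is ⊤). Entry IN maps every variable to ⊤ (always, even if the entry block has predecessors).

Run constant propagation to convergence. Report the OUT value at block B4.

Answer: {a: ⊤, b: ⊤, c: 2, d: ⊤, e: ⊤, f: ⊤}

Trace:
Per-block solution:
  B0:   IN=(all ⊤)   OUT=(all ⊤)
  B1:   IN=(all ⊤)   OUT=(all ⊤)
  B2:   IN=(all ⊤)   OUT=(all ⊤)
  B3:   IN=(all ⊤)   OUT={c:2; rest ⊤}
  B4:   IN={c:2; rest ⊤}   OUT={c:2; rest ⊤}
  B5:   IN={c:2; rest ⊤}   OUT=(all ⊤)
  B6:   IN=(all ⊤)   OUT=(all ⊤)

Merge at B4: IN[B4] = OUT[B3] = {a: ⊤, b: ⊤, c: 2, d: ⊤, e: ⊤, f: ⊤}
Applying B4's transfer function to that IN value gives OUT[B4] (row B4 above).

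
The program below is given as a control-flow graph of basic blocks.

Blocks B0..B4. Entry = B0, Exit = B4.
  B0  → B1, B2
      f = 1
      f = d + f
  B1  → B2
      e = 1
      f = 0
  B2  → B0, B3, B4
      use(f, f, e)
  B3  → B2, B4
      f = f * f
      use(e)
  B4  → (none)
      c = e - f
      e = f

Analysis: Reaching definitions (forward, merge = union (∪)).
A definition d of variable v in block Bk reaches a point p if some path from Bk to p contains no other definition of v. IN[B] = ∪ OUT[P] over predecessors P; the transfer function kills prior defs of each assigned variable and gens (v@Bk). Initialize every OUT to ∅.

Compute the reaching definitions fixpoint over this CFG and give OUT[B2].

Fixpoint table:
  B0:  IN={e@B1, f@B0, f@B1, f@B3}  OUT={e@B1, f@B0}
  B1:  IN={e@B1, f@B0}  OUT={e@B1, f@B1}
  B2:  IN={e@B1, f@B0, f@B1, f@B3}  OUT={e@B1, f@B0, f@B1, f@B3}
  B3:  IN={e@B1, f@B0, f@B1, f@B3}  OUT={e@B1, f@B3}
  B4:  IN={e@B1, f@B0, f@B1, f@B3}  OUT={c@B4, e@B4, f@B0, f@B1, f@B3}

Merge at B2: IN[B2] = OUT[B0] ⊔ OUT[B1] ⊔ OUT[B3] = {e@B1, f@B0, f@B1, f@B3}
Applying B2's transfer function to that IN value gives OUT[B2] (row B2 above).

Answer: {e@B1, f@B0, f@B1, f@B3}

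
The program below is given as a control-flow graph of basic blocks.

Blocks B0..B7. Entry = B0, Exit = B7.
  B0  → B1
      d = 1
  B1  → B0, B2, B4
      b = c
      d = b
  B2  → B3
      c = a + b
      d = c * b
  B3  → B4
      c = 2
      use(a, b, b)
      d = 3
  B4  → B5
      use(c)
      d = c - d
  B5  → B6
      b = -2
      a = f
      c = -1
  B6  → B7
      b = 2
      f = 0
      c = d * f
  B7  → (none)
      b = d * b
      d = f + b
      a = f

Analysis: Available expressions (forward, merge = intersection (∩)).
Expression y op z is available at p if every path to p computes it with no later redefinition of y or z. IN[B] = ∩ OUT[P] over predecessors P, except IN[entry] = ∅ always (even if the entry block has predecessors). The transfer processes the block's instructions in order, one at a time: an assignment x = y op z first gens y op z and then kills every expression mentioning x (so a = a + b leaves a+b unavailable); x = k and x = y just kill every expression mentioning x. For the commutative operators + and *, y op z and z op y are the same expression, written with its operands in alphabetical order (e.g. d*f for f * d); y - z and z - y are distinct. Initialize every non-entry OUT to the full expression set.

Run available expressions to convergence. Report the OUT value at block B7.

Per-block solution:
  B0:   IN={}   OUT={}
  B1:   IN={}   OUT={}
  B2:   IN={}   OUT={a+b, b*c}
  B3:   IN={a+b, b*c}   OUT={a+b}
  B4:   IN={}   OUT={}
  B5:   IN={}   OUT={}
  B6:   IN={}   OUT={d*f}
  B7:   IN={d*f}   OUT={b+f}

Merge at B7: IN[B7] = OUT[B6] = {d*f}
Applying B7's transfer function to that IN value gives OUT[B7] (row B7 above).

Answer: {b+f}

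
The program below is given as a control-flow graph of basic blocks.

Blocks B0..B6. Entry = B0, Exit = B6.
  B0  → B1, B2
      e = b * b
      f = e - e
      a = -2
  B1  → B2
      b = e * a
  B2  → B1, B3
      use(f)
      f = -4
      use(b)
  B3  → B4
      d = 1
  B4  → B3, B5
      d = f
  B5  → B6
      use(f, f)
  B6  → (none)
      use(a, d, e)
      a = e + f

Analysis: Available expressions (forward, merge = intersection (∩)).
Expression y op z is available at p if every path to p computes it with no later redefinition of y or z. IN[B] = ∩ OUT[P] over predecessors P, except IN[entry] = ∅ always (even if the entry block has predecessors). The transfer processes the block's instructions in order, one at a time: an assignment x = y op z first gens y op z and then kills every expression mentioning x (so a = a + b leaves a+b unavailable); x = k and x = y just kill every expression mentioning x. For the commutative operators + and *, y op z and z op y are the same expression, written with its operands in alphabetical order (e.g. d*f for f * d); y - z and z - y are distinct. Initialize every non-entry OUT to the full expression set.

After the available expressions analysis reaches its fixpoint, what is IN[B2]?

Fixpoint table:
  B0: | IN={} | OUT={b*b, e-e}
  B1: | IN={e-e} | OUT={a*e, e-e}
  B2: | IN={e-e} | OUT={e-e}
  B3: | IN={e-e} | OUT={e-e}
  B4: | IN={e-e} | OUT={e-e}
  B5: | IN={e-e} | OUT={e-e}
  B6: | IN={e-e} | OUT={e+f, e-e}

Merge at B2: IN[B2] = OUT[B0] ∩ OUT[B1] = {e-e}

Answer: {e-e}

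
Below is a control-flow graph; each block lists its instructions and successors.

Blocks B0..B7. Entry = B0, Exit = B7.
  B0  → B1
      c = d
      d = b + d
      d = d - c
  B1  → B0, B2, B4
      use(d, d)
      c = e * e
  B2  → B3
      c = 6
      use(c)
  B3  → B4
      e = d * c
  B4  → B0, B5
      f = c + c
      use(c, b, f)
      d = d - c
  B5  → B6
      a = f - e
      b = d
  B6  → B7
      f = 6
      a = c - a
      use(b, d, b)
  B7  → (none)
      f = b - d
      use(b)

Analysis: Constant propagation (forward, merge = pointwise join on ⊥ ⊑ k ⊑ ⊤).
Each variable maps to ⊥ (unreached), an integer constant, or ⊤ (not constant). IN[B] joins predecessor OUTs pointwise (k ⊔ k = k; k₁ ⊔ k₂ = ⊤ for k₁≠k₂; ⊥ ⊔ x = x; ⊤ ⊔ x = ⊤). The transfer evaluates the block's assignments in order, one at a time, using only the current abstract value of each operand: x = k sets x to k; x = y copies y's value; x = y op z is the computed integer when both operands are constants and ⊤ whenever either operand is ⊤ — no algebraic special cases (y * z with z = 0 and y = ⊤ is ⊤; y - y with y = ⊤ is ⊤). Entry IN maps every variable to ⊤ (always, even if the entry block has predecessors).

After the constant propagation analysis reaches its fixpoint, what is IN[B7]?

Converged values:
  B0:  IN=(all ⊤)  OUT=(all ⊤)
  B1:  IN=(all ⊤)  OUT=(all ⊤)
  B2:  IN=(all ⊤)  OUT={c:6; rest ⊤}
  B3:  IN={c:6; rest ⊤}  OUT={c:6; rest ⊤}
  B4:  IN=(all ⊤)  OUT=(all ⊤)
  B5:  IN=(all ⊤)  OUT=(all ⊤)
  B6:  IN=(all ⊤)  OUT={f:6; rest ⊤}
  B7:  IN={f:6; rest ⊤}  OUT=(all ⊤)

Merge at B7: IN[B7] = OUT[B6] = {a: ⊤, b: ⊤, c: ⊤, d: ⊤, e: ⊤, f: 6}

Answer: {a: ⊤, b: ⊤, c: ⊤, d: ⊤, e: ⊤, f: 6}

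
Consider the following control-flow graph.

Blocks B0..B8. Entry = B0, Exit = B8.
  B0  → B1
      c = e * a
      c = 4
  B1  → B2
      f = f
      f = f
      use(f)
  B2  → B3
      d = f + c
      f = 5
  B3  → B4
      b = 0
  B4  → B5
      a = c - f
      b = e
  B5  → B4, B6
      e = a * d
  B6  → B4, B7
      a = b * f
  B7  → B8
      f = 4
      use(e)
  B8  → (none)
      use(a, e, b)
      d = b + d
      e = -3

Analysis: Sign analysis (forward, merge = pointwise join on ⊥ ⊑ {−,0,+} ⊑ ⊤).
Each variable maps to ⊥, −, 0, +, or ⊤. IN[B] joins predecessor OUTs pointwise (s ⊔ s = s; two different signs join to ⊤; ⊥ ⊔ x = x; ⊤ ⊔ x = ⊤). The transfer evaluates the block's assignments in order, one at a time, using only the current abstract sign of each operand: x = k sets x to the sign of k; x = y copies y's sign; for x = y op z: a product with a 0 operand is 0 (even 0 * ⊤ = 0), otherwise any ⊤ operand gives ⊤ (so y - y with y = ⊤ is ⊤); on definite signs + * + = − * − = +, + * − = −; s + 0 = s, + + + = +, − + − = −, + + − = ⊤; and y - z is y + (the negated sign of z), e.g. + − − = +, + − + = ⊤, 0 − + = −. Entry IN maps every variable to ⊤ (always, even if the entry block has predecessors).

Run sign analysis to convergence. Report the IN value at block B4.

Answer: {a: ⊤, b: ⊤, c: +, d: ⊤, e: ⊤, f: +}

Working:
Converged values:
  B0:   IN=(all ⊤)   OUT={c:+; rest ⊤}
  B1:   IN={c:+; rest ⊤}   OUT={c:+; rest ⊤}
  B2:   IN={c:+; rest ⊤}   OUT={c:+, f:+; rest ⊤}
  B3:   IN={c:+, f:+; rest ⊤}   OUT={b:0, c:+, f:+; rest ⊤}
  B4:   IN={c:+, f:+; rest ⊤}   OUT={c:+, f:+; rest ⊤}
  B5:   IN={c:+, f:+; rest ⊤}   OUT={c:+, f:+; rest ⊤}
  B6:   IN={c:+, f:+; rest ⊤}   OUT={c:+, f:+; rest ⊤}
  B7:   IN={c:+, f:+; rest ⊤}   OUT={c:+, f:+; rest ⊤}
  B8:   IN={c:+, f:+; rest ⊤}   OUT={c:+, e:-, f:+; rest ⊤}

Merge at B4: IN[B4] = OUT[B3] ⊔ OUT[B5] ⊔ OUT[B6] = {a: ⊤, b: ⊤, c: +, d: ⊤, e: ⊤, f: +}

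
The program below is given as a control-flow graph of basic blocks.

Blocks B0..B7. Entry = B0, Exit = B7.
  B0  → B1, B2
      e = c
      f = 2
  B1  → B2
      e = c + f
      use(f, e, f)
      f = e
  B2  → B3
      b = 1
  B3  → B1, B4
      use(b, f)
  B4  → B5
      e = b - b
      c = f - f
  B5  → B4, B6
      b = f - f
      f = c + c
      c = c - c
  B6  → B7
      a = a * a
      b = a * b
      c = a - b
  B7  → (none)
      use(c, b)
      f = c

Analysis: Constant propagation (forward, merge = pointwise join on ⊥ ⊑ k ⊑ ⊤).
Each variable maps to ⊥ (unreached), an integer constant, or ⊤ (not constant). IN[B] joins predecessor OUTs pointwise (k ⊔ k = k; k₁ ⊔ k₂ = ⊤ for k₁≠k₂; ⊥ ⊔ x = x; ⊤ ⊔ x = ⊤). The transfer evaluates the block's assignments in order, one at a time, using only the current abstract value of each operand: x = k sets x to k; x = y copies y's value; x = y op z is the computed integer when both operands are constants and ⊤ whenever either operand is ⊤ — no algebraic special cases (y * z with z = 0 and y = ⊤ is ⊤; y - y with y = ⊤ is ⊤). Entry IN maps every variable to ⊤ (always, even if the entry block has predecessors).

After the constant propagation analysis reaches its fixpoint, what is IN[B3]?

Answer: {a: ⊤, b: 1, c: ⊤, d: ⊤, e: ⊤, f: ⊤}

Derivation:
Per-block solution:
  B0: | IN=(all ⊤) | OUT={f:2; rest ⊤}
  B1: | IN=(all ⊤) | OUT=(all ⊤)
  B2: | IN=(all ⊤) | OUT={b:1; rest ⊤}
  B3: | IN={b:1; rest ⊤} | OUT={b:1; rest ⊤}
  B4: | IN=(all ⊤) | OUT=(all ⊤)
  B5: | IN=(all ⊤) | OUT=(all ⊤)
  B6: | IN=(all ⊤) | OUT=(all ⊤)
  B7: | IN=(all ⊤) | OUT=(all ⊤)

Merge at B3: IN[B3] = OUT[B2] = {a: ⊤, b: 1, c: ⊤, d: ⊤, e: ⊤, f: ⊤}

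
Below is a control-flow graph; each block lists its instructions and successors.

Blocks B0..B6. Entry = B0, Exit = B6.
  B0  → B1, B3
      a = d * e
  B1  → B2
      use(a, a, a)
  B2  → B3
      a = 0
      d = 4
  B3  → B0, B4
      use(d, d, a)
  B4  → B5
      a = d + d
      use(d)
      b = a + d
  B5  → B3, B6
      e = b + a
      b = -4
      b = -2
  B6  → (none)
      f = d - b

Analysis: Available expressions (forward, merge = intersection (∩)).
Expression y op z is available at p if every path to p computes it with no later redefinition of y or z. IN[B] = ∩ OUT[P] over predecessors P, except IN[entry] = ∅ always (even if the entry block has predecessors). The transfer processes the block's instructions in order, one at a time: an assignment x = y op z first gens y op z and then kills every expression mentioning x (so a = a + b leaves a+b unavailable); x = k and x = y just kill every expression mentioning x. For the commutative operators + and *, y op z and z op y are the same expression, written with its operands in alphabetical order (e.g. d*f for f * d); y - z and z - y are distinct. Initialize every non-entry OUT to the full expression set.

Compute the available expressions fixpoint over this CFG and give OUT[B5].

Answer: {a+d, d+d}

Trace:
Per-block solution:
  B0: | IN={} | OUT={d*e}
  B1: | IN={d*e} | OUT={d*e}
  B2: | IN={d*e} | OUT={}
  B3: | IN={} | OUT={}
  B4: | IN={} | OUT={a+d, d+d}
  B5: | IN={a+d, d+d} | OUT={a+d, d+d}
  B6: | IN={a+d, d+d} | OUT={a+d, d+d, d-b}

Merge at B5: IN[B5] = OUT[B4] = {a+d, d+d}
Applying B5's transfer function to that IN value gives OUT[B5] (row B5 above).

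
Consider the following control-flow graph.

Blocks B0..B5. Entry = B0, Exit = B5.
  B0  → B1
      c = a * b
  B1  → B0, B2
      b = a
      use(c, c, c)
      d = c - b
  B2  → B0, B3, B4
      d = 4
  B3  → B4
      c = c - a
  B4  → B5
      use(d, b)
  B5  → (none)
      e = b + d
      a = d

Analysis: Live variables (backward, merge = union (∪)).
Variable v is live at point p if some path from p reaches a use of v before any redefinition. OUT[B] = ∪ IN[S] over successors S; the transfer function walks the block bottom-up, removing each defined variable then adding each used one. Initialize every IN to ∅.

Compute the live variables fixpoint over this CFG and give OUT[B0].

Answer: {a, c}

Derivation:
Converged values:
  B0:  IN={a, b}  OUT={a, c}
  B1:  IN={a, c}  OUT={a, b, c}
  B2:  IN={a, b, c}  OUT={a, b, c, d}
  B3:  IN={a, b, c, d}  OUT={b, d}
  B4:  IN={b, d}  OUT={b, d}
  B5:  IN={b, d}  OUT={}

Merge at B0: OUT[B0] = IN[B1] = {a, c}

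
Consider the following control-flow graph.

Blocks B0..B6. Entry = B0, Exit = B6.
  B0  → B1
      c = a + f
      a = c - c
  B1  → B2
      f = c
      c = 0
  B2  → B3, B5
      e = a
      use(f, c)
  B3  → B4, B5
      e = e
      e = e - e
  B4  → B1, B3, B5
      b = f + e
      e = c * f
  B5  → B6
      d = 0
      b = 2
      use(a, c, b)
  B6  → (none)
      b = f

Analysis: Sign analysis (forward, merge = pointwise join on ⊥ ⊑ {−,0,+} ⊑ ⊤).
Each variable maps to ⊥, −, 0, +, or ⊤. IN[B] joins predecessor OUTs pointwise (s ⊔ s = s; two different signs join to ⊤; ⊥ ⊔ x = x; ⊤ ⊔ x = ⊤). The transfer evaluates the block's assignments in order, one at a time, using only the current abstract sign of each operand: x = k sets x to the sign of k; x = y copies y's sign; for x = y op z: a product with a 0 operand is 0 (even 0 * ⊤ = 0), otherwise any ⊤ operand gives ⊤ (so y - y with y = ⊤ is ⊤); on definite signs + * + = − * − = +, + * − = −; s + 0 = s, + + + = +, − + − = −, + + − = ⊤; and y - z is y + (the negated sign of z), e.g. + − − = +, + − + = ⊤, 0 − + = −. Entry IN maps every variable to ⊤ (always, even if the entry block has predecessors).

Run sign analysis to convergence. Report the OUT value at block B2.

Answer: {a: ⊤, b: ⊤, c: 0, d: ⊤, e: ⊤, f: ⊤}

Trace:
Per-block solution:
  B0: | IN=(all ⊤) | OUT=(all ⊤)
  B1: | IN=(all ⊤) | OUT={c:0; rest ⊤}
  B2: | IN={c:0; rest ⊤} | OUT={c:0; rest ⊤}
  B3: | IN={c:0; rest ⊤} | OUT={c:0; rest ⊤}
  B4: | IN={c:0; rest ⊤} | OUT={c:0, e:0; rest ⊤}
  B5: | IN={c:0; rest ⊤} | OUT={b:+, c:0, d:0; rest ⊤}
  B6: | IN={b:+, c:0, d:0; rest ⊤} | OUT={c:0, d:0; rest ⊤}

Merge at B2: IN[B2] = OUT[B1] = {a: ⊤, b: ⊤, c: 0, d: ⊤, e: ⊤, f: ⊤}
Applying B2's transfer function to that IN value gives OUT[B2] (row B2 above).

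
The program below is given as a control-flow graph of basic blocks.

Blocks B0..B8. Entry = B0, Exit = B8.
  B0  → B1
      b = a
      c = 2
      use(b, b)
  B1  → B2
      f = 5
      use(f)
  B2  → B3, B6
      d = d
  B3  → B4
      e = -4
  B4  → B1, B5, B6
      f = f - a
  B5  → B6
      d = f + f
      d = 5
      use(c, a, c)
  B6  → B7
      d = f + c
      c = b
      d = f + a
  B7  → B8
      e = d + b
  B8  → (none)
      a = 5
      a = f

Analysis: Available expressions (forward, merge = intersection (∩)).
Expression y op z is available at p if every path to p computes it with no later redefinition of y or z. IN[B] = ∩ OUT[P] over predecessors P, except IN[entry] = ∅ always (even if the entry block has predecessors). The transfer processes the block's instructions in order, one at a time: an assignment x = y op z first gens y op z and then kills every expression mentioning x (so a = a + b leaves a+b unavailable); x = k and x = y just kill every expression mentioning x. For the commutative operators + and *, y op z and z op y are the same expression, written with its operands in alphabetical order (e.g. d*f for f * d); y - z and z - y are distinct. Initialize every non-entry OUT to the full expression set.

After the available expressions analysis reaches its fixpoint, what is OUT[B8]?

Answer: {b+d}

Working:
Per-block solution:
  B0:   IN={}   OUT={}
  B1:   IN={}   OUT={}
  B2:   IN={}   OUT={}
  B3:   IN={}   OUT={}
  B4:   IN={}   OUT={}
  B5:   IN={}   OUT={f+f}
  B6:   IN={}   OUT={a+f}
  B7:   IN={a+f}   OUT={a+f, b+d}
  B8:   IN={a+f, b+d}   OUT={b+d}

Merge at B8: IN[B8] = OUT[B7] = {a+f, b+d}
Applying B8's transfer function to that IN value gives OUT[B8] (row B8 above).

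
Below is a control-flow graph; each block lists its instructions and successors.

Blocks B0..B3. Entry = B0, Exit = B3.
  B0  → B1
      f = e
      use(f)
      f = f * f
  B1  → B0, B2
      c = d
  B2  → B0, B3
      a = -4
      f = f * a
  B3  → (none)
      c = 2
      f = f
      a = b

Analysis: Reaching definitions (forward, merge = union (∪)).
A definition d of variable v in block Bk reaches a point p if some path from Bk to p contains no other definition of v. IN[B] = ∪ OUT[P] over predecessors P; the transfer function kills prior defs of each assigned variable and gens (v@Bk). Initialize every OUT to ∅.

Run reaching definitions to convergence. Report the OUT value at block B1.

Converged values:
  B0:  IN={a@B2, c@B1, f@B0, f@B2}  OUT={a@B2, c@B1, f@B0}
  B1:  IN={a@B2, c@B1, f@B0}  OUT={a@B2, c@B1, f@B0}
  B2:  IN={a@B2, c@B1, f@B0}  OUT={a@B2, c@B1, f@B2}
  B3:  IN={a@B2, c@B1, f@B2}  OUT={a@B3, c@B3, f@B3}

Merge at B1: IN[B1] = OUT[B0] = {a@B2, c@B1, f@B0}
Applying B1's transfer function to that IN value gives OUT[B1] (row B1 above).

Answer: {a@B2, c@B1, f@B0}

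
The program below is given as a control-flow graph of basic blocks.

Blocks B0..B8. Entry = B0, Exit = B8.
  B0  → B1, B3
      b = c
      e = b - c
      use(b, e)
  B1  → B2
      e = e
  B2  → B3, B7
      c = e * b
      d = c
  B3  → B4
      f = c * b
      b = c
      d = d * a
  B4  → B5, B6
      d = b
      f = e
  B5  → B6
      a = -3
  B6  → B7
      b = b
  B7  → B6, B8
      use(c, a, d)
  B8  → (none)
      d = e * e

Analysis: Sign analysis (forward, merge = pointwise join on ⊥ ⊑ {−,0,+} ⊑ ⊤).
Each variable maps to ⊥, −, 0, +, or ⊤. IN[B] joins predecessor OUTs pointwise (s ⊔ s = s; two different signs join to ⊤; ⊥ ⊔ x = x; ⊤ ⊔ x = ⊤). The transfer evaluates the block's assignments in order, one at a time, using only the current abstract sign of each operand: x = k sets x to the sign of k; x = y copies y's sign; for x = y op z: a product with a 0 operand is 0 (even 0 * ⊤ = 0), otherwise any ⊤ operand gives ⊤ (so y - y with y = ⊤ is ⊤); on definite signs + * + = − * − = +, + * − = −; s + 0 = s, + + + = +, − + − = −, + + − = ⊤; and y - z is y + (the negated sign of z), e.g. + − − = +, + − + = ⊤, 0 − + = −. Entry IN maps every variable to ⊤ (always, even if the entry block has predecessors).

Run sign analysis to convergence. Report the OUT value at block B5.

Answer: {a: -, b: ⊤, c: ⊤, d: ⊤, e: ⊤, f: ⊤}

Derivation:
Per-block solution:
  B0: | IN=(all ⊤) | OUT=(all ⊤)
  B1: | IN=(all ⊤) | OUT=(all ⊤)
  B2: | IN=(all ⊤) | OUT=(all ⊤)
  B3: | IN=(all ⊤) | OUT=(all ⊤)
  B4: | IN=(all ⊤) | OUT=(all ⊤)
  B5: | IN=(all ⊤) | OUT={a:-; rest ⊤}
  B6: | IN=(all ⊤) | OUT=(all ⊤)
  B7: | IN=(all ⊤) | OUT=(all ⊤)
  B8: | IN=(all ⊤) | OUT=(all ⊤)

Merge at B5: IN[B5] = OUT[B4] = {a: ⊤, b: ⊤, c: ⊤, d: ⊤, e: ⊤, f: ⊤}
Applying B5's transfer function to that IN value gives OUT[B5] (row B5 above).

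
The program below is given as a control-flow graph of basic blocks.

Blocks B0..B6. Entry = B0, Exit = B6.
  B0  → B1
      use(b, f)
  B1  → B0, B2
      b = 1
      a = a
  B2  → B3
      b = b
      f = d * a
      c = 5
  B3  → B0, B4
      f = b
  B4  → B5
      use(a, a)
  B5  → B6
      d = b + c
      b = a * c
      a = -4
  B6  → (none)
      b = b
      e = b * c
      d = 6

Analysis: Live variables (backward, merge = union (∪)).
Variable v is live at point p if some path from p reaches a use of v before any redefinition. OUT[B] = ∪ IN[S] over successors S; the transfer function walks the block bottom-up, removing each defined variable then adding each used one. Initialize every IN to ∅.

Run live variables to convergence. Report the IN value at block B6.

Answer: {b, c}

Derivation:
Per-block solution:
  B0: | IN={a, b, d, f} | OUT={a, d, f}
  B1: | IN={a, d, f} | OUT={a, b, d, f}
  B2: | IN={a, b, d} | OUT={a, b, c, d}
  B3: | IN={a, b, c, d} | OUT={a, b, c, d, f}
  B4: | IN={a, b, c} | OUT={a, b, c}
  B5: | IN={a, b, c} | OUT={b, c}
  B6: | IN={b, c} | OUT={}

B6 is the boundary node: OUT[B6] = {}
Applying B6's transfer function to that OUT value gives IN[B6] (row B6 above).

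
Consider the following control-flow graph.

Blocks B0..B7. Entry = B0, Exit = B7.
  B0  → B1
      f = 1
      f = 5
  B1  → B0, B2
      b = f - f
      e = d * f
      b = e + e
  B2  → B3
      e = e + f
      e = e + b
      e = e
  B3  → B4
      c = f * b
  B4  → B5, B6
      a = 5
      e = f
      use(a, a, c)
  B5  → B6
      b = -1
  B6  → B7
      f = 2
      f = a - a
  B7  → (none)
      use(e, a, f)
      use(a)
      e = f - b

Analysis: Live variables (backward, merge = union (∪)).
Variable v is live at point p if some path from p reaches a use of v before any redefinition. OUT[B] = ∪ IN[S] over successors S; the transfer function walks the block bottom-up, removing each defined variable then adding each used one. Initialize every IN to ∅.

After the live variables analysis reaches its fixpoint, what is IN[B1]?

Per-block solution:
  B0:   IN={d}   OUT={d, f}
  B1:   IN={d, f}   OUT={b, d, e, f}
  B2:   IN={b, e, f}   OUT={b, f}
  B3:   IN={b, f}   OUT={b, c, f}
  B4:   IN={b, c, f}   OUT={a, b, e}
  B5:   IN={a, e}   OUT={a, b, e}
  B6:   IN={a, b, e}   OUT={a, b, e, f}
  B7:   IN={a, b, e, f}   OUT={}

Merge at B1: OUT[B1] = IN[B0] ⊔ IN[B2] = {b, d, e, f}
Applying B1's transfer function to that OUT value gives IN[B1] (row B1 above).

Answer: {d, f}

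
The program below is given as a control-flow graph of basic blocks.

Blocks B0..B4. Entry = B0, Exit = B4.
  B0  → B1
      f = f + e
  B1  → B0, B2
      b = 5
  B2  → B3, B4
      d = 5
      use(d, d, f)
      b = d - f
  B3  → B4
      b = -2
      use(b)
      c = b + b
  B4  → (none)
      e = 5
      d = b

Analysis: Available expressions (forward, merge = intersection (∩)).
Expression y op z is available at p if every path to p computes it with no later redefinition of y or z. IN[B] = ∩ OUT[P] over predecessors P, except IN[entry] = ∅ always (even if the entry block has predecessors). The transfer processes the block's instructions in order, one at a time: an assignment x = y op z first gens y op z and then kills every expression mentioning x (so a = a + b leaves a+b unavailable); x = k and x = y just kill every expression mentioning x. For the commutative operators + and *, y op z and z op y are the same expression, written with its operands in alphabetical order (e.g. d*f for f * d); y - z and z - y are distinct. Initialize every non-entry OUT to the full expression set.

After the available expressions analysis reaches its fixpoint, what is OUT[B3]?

Answer: {b+b, d-f}

Derivation:
Converged values:
  B0:   IN={}   OUT={}
  B1:   IN={}   OUT={}
  B2:   IN={}   OUT={d-f}
  B3:   IN={d-f}   OUT={b+b, d-f}
  B4:   IN={d-f}   OUT={}

Merge at B3: IN[B3] = OUT[B2] = {d-f}
Applying B3's transfer function to that IN value gives OUT[B3] (row B3 above).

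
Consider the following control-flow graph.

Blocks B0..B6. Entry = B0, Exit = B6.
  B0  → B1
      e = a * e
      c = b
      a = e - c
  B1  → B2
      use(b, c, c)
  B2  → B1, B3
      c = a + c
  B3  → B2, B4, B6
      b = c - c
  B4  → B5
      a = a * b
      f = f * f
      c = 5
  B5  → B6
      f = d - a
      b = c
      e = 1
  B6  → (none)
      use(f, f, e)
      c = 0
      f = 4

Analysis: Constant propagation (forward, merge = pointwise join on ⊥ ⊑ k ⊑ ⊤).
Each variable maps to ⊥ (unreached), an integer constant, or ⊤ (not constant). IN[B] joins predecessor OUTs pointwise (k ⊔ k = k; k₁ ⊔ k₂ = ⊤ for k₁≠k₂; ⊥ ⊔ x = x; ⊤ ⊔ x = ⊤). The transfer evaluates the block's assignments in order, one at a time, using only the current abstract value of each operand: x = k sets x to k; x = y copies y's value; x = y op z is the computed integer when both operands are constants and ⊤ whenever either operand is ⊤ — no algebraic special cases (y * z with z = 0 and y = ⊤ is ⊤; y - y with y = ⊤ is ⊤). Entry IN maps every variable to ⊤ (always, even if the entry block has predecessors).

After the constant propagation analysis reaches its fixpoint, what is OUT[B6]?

Answer: {a: ⊤, b: ⊤, c: 0, d: ⊤, e: ⊤, f: 4}

Trace:
Fixpoint table:
  B0:  IN=(all ⊤)  OUT=(all ⊤)
  B1:  IN=(all ⊤)  OUT=(all ⊤)
  B2:  IN=(all ⊤)  OUT=(all ⊤)
  B3:  IN=(all ⊤)  OUT=(all ⊤)
  B4:  IN=(all ⊤)  OUT={c:5; rest ⊤}
  B5:  IN={c:5; rest ⊤}  OUT={b:5, c:5, e:1; rest ⊤}
  B6:  IN=(all ⊤)  OUT={c:0, f:4; rest ⊤}

Merge at B6: IN[B6] = OUT[B3] ⊔ OUT[B5] = {a: ⊤, b: ⊤, c: ⊤, d: ⊤, e: ⊤, f: ⊤}
Applying B6's transfer function to that IN value gives OUT[B6] (row B6 above).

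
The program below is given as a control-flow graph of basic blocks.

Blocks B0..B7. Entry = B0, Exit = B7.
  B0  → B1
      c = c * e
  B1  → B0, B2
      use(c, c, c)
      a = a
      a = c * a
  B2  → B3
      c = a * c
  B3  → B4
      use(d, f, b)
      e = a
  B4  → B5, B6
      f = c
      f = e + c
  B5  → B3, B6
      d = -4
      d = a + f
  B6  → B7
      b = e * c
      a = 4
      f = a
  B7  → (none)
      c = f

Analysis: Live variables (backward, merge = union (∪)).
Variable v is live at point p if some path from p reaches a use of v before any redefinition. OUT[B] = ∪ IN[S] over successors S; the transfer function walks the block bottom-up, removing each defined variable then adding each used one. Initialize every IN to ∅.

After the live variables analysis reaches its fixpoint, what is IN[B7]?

Answer: {f}

Trace:
Per-block solution:
  B0: | IN={a, b, c, d, e, f} | OUT={a, b, c, d, e, f}
  B1: | IN={a, b, c, d, e, f} | OUT={a, b, c, d, e, f}
  B2: | IN={a, b, c, d, f} | OUT={a, b, c, d, f}
  B3: | IN={a, b, c, d, f} | OUT={a, b, c, e}
  B4: | IN={a, b, c, e} | OUT={a, b, c, e, f}
  B5: | IN={a, b, c, e, f} | OUT={a, b, c, d, e, f}
  B6: | IN={c, e} | OUT={f}
  B7: | IN={f} | OUT={}

B7 is the boundary node: OUT[B7] = {}
Applying B7's transfer function to that OUT value gives IN[B7] (row B7 above).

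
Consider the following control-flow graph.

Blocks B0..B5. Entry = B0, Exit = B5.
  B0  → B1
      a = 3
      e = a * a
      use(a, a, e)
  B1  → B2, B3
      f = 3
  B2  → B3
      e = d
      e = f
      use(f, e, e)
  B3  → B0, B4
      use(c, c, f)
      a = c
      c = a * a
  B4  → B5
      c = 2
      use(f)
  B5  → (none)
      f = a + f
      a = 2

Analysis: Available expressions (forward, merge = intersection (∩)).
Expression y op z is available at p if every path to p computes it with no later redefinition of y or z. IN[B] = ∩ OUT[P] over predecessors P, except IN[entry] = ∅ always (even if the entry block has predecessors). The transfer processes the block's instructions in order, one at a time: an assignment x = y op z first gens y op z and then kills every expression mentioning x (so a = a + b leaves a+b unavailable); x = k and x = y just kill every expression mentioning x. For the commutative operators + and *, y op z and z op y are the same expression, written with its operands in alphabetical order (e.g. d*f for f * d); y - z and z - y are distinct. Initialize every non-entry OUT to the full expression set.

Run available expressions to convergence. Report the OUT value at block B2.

Fixpoint table:
  B0: | IN={} | OUT={a*a}
  B1: | IN={a*a} | OUT={a*a}
  B2: | IN={a*a} | OUT={a*a}
  B3: | IN={a*a} | OUT={a*a}
  B4: | IN={a*a} | OUT={a*a}
  B5: | IN={a*a} | OUT={}

Merge at B2: IN[B2] = OUT[B1] = {a*a}
Applying B2's transfer function to that IN value gives OUT[B2] (row B2 above).

Answer: {a*a}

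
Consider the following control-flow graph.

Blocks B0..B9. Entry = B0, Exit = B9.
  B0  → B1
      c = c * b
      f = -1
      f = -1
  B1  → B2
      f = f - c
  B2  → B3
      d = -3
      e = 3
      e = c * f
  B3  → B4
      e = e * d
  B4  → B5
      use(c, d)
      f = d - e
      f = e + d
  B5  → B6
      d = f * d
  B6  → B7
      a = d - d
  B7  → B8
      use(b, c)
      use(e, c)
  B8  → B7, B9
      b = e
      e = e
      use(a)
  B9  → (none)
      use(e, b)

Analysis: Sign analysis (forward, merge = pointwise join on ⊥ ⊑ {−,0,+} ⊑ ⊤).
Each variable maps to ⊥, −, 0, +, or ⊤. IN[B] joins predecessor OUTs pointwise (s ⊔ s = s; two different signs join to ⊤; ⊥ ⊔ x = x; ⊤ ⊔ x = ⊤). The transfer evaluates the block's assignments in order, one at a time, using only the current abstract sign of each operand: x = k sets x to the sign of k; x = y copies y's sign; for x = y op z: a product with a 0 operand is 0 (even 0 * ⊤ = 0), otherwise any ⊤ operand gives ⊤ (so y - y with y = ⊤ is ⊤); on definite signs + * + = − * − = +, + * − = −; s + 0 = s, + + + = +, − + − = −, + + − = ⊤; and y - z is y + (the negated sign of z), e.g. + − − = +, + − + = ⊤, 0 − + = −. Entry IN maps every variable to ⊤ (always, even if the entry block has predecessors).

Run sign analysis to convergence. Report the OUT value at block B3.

Answer: {a: ⊤, b: ⊤, c: ⊤, d: -, e: ⊤, f: ⊤}

Trace:
Converged values:
  B0: | IN=(all ⊤) | OUT={f:-; rest ⊤}
  B1: | IN={f:-; rest ⊤} | OUT=(all ⊤)
  B2: | IN=(all ⊤) | OUT={d:-; rest ⊤}
  B3: | IN={d:-; rest ⊤} | OUT={d:-; rest ⊤}
  B4: | IN={d:-; rest ⊤} | OUT={d:-; rest ⊤}
  B5: | IN={d:-; rest ⊤} | OUT=(all ⊤)
  B6: | IN=(all ⊤) | OUT=(all ⊤)
  B7: | IN=(all ⊤) | OUT=(all ⊤)
  B8: | IN=(all ⊤) | OUT=(all ⊤)
  B9: | IN=(all ⊤) | OUT=(all ⊤)

Merge at B3: IN[B3] = OUT[B2] = {a: ⊤, b: ⊤, c: ⊤, d: -, e: ⊤, f: ⊤}
Applying B3's transfer function to that IN value gives OUT[B3] (row B3 above).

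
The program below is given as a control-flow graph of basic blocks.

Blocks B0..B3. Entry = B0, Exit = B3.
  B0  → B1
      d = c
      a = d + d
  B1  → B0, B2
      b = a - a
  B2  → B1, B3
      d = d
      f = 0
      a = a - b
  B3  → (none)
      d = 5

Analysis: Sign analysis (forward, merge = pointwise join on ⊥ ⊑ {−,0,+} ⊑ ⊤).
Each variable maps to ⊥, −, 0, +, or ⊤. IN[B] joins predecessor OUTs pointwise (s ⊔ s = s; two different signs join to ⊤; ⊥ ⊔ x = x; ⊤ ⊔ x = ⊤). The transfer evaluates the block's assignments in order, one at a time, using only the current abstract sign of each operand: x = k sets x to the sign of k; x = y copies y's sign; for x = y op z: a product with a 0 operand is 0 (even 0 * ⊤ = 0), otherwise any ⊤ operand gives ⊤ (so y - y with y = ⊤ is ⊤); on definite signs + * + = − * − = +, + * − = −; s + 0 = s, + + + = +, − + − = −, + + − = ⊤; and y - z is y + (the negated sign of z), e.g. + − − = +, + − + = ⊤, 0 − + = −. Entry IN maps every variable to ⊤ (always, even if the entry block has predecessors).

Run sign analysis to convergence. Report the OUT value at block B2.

Answer: {a: ⊤, b: ⊤, c: ⊤, d: ⊤, e: ⊤, f: 0}

Working:
Converged values:
  B0: | IN=(all ⊤) | OUT=(all ⊤)
  B1: | IN=(all ⊤) | OUT=(all ⊤)
  B2: | IN=(all ⊤) | OUT={f:0; rest ⊤}
  B3: | IN={f:0; rest ⊤} | OUT={d:+, f:0; rest ⊤}

Merge at B2: IN[B2] = OUT[B1] = {a: ⊤, b: ⊤, c: ⊤, d: ⊤, e: ⊤, f: ⊤}
Applying B2's transfer function to that IN value gives OUT[B2] (row B2 above).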